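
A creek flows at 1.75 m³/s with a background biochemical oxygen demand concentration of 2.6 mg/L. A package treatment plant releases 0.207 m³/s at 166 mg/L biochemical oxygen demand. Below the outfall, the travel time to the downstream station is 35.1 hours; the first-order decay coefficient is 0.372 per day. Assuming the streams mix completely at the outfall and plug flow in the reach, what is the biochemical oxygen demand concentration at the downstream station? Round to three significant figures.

11.5 mg/L

After mixing, C = (1.750·2.600 + 0.2070·166.0) / 1.957 = 38.91/1.957 = 19.88 mg/L.
Applying C = C₀e^(−kt): 19.88 × 0.5804 = 11.54 mg/L.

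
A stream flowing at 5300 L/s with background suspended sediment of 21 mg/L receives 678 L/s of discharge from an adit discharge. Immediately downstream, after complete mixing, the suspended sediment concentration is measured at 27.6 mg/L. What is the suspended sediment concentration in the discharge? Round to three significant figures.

79.2 mg/L

Mass balance: 5300·21.00 + 678.0·Cₑ = 5978·27.60
→ Cₑ = (5978·27.60 − 5300·21.00) / 678.0 = 79.19 mg/L.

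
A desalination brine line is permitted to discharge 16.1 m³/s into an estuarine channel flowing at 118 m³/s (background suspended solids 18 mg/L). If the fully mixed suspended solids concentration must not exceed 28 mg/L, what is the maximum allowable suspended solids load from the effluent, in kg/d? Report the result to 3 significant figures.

Mass balance at the limit: 118.0·18.00 + 16.10·Cₑ = 134.1·28 → Cₑ = 101.3 mg/L.
Load = 16.10 m³/s × 101.3 g/m³ × 86 400 s/d = 140900 kg/d.

141000 kg/d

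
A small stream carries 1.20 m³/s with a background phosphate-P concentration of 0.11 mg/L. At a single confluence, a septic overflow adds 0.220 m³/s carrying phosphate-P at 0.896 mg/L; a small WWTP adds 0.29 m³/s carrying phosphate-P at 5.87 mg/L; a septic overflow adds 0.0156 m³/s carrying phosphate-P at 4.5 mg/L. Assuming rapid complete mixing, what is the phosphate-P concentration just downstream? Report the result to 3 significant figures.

1.22 mg/L

Mixed concentration C = ΣQC/ΣQ = (1.200·0.1100 + 0.2200·0.8960 + 0.2900·5.870 + 0.01560·4.500) / 1.726 = 2.102/1.726 = 1.218 mg/L.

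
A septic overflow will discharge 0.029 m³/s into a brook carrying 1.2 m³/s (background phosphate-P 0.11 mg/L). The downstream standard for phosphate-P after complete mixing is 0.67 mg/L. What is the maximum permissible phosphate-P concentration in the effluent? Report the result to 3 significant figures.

23.8 mg/L

At the limit, (Qr·Cr + Qe·Cₑ)/(Qr + Qe) = 0.67:
Cₑ = (1.229·0.67 − 1.200·0.1100) / 0.02900 = 23.84 mg/L.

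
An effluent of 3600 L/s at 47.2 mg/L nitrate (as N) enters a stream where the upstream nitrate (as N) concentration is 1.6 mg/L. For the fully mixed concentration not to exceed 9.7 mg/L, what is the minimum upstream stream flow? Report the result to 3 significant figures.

Set C_mix = 9.7: (Q·1.600 + 3600·47.20) / (Q + 3600) = 9.7
→ Q = 3600·(47.20 − 9.7)/(9.7 − 1.600) = 16670 L/s.

16700 L/s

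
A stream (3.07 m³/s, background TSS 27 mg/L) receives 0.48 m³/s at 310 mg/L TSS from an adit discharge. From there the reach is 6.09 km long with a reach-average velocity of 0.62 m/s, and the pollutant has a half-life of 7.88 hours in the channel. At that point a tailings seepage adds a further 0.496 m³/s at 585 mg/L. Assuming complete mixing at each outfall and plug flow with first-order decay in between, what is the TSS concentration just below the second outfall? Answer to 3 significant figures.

Flow-weighted average: C = (3.070·27.00 + 0.4800·310.0) / 3.550 = 231.7/3.550 = 65.26 mg/L; combined flow 3.550 m³/s.
Travel time t = 6.09·1000 / 0.62 = 9823 s = 2.728 h.
Half-life 7.88 h → k = ln 2 / 7.88 = 0.08796 h⁻¹ = 2.111 d⁻¹.
First-order decay: C = 65.26·exp(−k·t) = 65.26·0.7866 = 51.34 mg/L.
Second outfall: C = (3.550·51.34 + 0.4960·585.0)/4.046 = 116.8 mg/L.

117 mg/L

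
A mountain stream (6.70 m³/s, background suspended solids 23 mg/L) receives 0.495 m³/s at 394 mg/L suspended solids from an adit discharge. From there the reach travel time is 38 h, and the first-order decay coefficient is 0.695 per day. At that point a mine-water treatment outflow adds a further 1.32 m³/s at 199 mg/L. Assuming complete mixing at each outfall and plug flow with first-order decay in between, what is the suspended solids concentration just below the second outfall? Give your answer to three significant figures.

44.5 mg/L

Mixed concentration C = ΣQC/ΣQ = (6.700·23.00 + 0.4950·394.0) / 7.195 = 349.1/7.195 = 48.52 mg/L; combined flow 7.195 m³/s.
Decay over the reach: 48.52·exp(−kt) = 48.52·0.3327 = 16.15 mg/L.
Second outfall: C = (7.195·16.15 + 1.320·199.0)/8.515 = 44.49 mg/L.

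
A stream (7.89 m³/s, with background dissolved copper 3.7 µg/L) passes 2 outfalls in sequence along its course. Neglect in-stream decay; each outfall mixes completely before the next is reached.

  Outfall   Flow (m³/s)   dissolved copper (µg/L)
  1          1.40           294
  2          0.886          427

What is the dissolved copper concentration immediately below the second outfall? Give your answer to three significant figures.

Outfall 1: combined Q = 9.290 m³/s; C = (7.890·3.700 + 1.400·294.0)/9.290 = 47.45 µg/L.
Outfall 2: combined Q = 10.18 m³/s; C = (9.290·47.45 + 0.8860·427.0)/10.18 = 80.49 µg/L.

80.5 µg/L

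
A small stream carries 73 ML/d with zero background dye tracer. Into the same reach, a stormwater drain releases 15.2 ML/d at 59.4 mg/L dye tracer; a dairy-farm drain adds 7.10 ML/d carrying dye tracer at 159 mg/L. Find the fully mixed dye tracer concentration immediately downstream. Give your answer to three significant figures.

21.3 mg/L

Mixed concentration C = ΣQC/ΣQ = (73.00·0 + 15.20·59.40 + 7.100·159.0) / 95.30 = 2032/95.30 = 21.32 mg/L.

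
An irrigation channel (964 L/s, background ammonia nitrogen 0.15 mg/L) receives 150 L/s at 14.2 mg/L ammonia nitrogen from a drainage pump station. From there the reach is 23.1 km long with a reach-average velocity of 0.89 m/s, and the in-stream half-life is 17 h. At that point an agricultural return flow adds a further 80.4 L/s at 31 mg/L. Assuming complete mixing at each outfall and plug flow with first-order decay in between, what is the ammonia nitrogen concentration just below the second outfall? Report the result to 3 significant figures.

Conservation of mass: C = (964.0·0.1500 + 150.0·14.20) / 1114 = 2275/1114 = 2.042 mg/L; combined flow 1114 L/s.
Travel time t = 23.1·1000 / 0.89 = 25960 s = 7.210 h.
Half-life 17 h → k = ln 2 / 17 = 0.04077 h⁻¹ = 0.9786 d⁻¹.
Applying C = C₀e^(−kt): 2.042 × 0.7453 = 1.522 mg/L.
Second outfall: C = (1114·1.522 + 80.40·31.00)/1194 = 3.506 mg/L.

3.51 mg/L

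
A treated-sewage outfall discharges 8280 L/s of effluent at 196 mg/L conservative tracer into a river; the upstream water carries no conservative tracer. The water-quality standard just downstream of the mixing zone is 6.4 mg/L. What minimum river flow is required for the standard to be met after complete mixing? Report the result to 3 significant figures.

Set C_mix = 6.4: (Q·0 + 8280·196.0) / (Q + 8280) = 6.4
→ Q = 8280·(196.0 − 6.4)/(6.4 − 0) = 245300 L/s.

245000 L/s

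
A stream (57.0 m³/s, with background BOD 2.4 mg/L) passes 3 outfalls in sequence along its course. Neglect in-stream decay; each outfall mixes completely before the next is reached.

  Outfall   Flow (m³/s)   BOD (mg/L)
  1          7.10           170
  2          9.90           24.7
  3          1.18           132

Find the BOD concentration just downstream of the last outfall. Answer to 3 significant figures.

Below outfall 1: Q → 64.10 m³/s, C = (57.00·2.400 + 7.100·170.0)/64.10 = 20.96 mg/L.
Below outfall 2: Q → 74.00 m³/s, C = (64.10·20.96 + 9.900·24.70)/74.00 = 21.46 mg/L.
Below outfall 3: Q → 75.18 m³/s, C = (74.00·21.46 + 1.180·132.0)/75.18 = 23.20 mg/L.

23.2 mg/L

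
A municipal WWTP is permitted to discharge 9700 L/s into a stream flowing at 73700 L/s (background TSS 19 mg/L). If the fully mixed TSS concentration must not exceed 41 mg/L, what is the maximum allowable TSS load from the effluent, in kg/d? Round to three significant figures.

Mass balance at the limit: 73700·19.00 + 9700·Cₑ = 83400·41 → Cₑ = 208.2 mg/L.
9700 L/s = 9.700 m³/s. Load = 9.700 m³/s × 208.2 g/m³ × 86 400 s/d = 174500 kg/d.

174000 kg/d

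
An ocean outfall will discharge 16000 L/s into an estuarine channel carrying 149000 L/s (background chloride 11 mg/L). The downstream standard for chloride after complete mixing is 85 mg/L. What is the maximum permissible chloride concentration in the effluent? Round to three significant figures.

At the limit, (Qr·Cr + Qe·Cₑ)/(Qr + Qe) = 85:
Cₑ = (165000·85 − 149000·11.00) / 16000 = 774.1 mg/L.

774 mg/L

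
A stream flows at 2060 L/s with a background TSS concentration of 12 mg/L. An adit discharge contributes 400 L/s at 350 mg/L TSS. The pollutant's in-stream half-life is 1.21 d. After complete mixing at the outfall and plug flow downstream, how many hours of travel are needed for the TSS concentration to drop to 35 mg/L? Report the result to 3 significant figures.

Mass balance: C = (2060·12.00 + 400.0·350.0) / 2460 = 164700/2460 = 66.96 mg/L.
Half-life 1.21 d → k = ln 2 / 1.21 = 0.5728 d⁻¹.
66.96·exp(−k·t) = 35 → t = ln(66.96/35)/k = 97850 s = 27.18 h.

27.2 h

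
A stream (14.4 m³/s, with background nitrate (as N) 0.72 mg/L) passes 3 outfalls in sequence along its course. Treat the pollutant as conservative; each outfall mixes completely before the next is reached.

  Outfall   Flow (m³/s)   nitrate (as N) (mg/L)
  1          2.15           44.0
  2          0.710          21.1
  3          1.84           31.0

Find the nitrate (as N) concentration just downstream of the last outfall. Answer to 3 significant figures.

9.27 mg/L

After outfall 1: Q = 14.40 + 2.150 = 16.55 m³/s; C = (14.40·0.7200 + 2.150·44.00)/16.55 = 6.342 mg/L.
After outfall 2: Q = 16.55 + 0.7100 = 17.26 m³/s; C = (16.55·6.342 + 0.7100·21.10)/17.26 = 6.950 mg/L.
After outfall 3: Q = 17.26 + 1.840 = 19.10 m³/s; C = (17.26·6.950 + 1.840·31.00)/19.10 = 9.266 mg/L.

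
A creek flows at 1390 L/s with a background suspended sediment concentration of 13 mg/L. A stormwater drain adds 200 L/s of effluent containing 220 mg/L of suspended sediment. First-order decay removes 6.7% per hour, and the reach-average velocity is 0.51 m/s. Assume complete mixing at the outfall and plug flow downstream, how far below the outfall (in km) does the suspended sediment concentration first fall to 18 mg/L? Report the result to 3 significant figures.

Mixed concentration C = ΣQC/ΣQ = (1390·13.00 + 200.0·220.0) / 1590 = 62070/1590 = 39.04 mg/L.
6.7%/h lost → k = −ln(1 − 0.067) = 0.06935 h⁻¹.
Set 39.04·exp(−k·t) = 18 → t = ln(39.04/18)/k = 40190 s = 11.16 h.
Distance = v·t = 0.51·40190 = 20500 m = 20.50 km.

20.5 km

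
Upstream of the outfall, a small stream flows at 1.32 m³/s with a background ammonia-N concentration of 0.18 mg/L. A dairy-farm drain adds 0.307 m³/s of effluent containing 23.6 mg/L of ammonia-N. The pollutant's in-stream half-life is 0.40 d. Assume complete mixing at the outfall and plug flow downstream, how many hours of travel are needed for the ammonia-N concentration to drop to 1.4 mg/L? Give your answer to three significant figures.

16.5 h

After mixing, C = (1.320·0.1800 + 0.3070·23.60) / 1.627 = 7.483/1.627 = 4.599 mg/L.
Half-life 0.40 d → k = ln 2 / 0.40 = 1.733 d⁻¹.
4.599·exp(−k·t) = 1.4 → t = ln(4.599/1.4)/k = 59300 s = 16.47 h.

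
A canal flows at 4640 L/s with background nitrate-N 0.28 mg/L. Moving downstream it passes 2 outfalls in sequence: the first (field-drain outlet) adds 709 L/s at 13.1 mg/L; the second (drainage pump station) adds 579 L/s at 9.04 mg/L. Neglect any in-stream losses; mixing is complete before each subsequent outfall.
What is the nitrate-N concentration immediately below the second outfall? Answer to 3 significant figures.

Outfall 1: combined Q = 5349 L/s; C = (4640·0.2800 + 709.0·13.10)/5349 = 1.979 mg/L.
Outfall 2: combined Q = 5928 L/s; C = (5349·1.979 + 579.0·9.040)/5928 = 2.669 mg/L.

2.67 mg/L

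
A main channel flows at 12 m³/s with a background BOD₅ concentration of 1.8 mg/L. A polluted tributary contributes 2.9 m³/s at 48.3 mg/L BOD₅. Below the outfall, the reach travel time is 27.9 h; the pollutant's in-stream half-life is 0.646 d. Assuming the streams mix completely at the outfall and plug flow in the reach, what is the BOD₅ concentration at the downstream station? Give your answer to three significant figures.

3.12 mg/L

Mixed concentration C = ΣQC/ΣQ = (12.00·1.800 + 2.900·48.30) / 14.90 = 161.7/14.90 = 10.85 mg/L.
Half-life 0.646 d → k = ln 2 / 0.646 = 1.073 d⁻¹.
Decay over the reach: 10.85·exp(−kt) = 10.85·0.2873 = 3.117 mg/L.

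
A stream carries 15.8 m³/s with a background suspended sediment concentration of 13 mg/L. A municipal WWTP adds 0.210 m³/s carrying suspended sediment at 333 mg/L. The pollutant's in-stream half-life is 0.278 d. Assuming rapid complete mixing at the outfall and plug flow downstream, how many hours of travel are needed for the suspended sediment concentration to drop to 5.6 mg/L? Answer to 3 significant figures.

Mass balance: C = (15.80·13.00 + 0.2100·333.0) / 16.01 = 275.3/16.01 = 17.20 mg/L.
Half-life 0.278 d → k = ln 2 / 0.278 = 2.493 d⁻¹.
17.20·exp(−k·t) = 5.6 → t = ln(17.20/5.6)/k = 38880 s = 10.80 h.

10.8 h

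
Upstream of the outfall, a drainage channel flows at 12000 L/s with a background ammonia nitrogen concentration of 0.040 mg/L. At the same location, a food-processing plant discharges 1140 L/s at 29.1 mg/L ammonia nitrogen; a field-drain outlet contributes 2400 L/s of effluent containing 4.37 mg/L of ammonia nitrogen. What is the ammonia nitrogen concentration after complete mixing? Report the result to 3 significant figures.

Mixed concentration C = ΣQC/ΣQ = (12000·0.04000 + 1140·29.10 + 2400·4.370) / 15540 = 44140/15540 = 2.841 mg/L.

2.84 mg/L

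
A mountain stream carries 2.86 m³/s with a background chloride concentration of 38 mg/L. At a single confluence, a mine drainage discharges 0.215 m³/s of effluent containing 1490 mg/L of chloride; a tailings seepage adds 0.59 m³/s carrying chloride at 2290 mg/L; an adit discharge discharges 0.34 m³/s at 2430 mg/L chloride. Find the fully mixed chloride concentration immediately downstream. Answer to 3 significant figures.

651 mg/L

Mixed concentration C = ΣQC/ΣQ = (2.860·38.00 + 0.2150·1490 + 0.5900·2290 + 0.3400·2430) / 4.005 = 2606/4.005 = 650.8 mg/L.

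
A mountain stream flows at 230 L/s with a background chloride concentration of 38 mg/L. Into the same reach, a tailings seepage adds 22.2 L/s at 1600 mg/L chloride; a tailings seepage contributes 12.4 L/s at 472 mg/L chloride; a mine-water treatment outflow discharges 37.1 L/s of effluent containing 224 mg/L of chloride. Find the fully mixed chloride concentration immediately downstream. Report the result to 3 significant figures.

194 mg/L

After mixing, C = (230.0·38.00 + 22.20·1600 + 12.40·472.0 + 37.10·224.0) / 301.7 = 58420/301.7 = 193.6 mg/L.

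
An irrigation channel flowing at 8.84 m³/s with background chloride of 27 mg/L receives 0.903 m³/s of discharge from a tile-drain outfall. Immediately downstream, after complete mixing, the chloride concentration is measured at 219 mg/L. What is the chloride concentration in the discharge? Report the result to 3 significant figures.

Mass balance: 8.840·27.00 + 0.9030·Cₑ = 9.743·219.0
→ Cₑ = (9.743·219.0 − 8.840·27.00) / 0.9030 = 2099 mg/L.

2100 mg/L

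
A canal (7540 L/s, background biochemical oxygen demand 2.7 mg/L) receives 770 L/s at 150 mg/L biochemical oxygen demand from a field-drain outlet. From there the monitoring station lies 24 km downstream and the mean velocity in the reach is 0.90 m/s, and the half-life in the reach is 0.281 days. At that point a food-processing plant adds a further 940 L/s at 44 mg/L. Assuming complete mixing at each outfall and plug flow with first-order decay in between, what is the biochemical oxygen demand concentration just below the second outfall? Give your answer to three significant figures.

11.3 mg/L

Mixed concentration C = ΣQC/ΣQ = (7540·2.700 + 770.0·150.0) / 8310 = 135900/8310 = 16.35 mg/L; combined flow 8310 L/s.
Travel time t = 24·1000 / 0.90 = 26670 s = 7.407 h.
Half-life 0.281 d → k = ln 2 / 0.281 = 2.467 d⁻¹.
Decay over the reach: 16.35·exp(−kt) = 16.35·0.4670 = 7.636 mg/L.
At the second outfall, C = (8310·7.636 + 940.0·44.00) / (8310 + 940.0) = 11.33 mg/L.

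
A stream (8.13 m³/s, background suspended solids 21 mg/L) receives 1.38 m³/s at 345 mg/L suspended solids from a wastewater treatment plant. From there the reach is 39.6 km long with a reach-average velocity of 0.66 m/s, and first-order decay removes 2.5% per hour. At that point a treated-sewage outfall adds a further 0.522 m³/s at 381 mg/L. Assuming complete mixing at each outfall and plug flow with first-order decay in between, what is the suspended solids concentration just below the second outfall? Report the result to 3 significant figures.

62.1 mg/L

Mixed concentration C = ΣQC/ΣQ = (8.130·21.00 + 1.380·345.0) / 9.510 = 646.8/9.510 = 68.02 mg/L; combined flow 9.510 m³/s.
Travel time t = 39.6·1000 / 0.66 = 60000 s = 16.67 h.
2.5%/h lost → k = −ln(1 − 0.025) = 0.02532 h⁻¹.
After decay, C = 68.02 × e^(−kt) = 68.02 × 0.6558 = 44.60 mg/L.
Second outfall: C = (9.510·44.60 + 0.5220·381.0)/10.03 = 62.11 mg/L.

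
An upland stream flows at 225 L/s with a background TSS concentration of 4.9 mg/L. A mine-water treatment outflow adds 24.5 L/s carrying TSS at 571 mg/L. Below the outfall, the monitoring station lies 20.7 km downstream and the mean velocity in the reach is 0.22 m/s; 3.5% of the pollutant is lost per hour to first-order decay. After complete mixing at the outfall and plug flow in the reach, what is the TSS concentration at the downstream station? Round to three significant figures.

After mixing, C = (225.0·4.900 + 24.50·571.0) / 249.5 = 15090/249.5 = 60.49 mg/L.
Travel time t = 20.7·1000 / 0.22 = 94090 s = 26.14 h.
3.5%/h lost → k = −ln(1 − 0.035) = 0.03563 h⁻¹.
Decay over the reach: 60.49·exp(−kt) = 60.49·0.3941 = 23.84 mg/L.

23.8 mg/L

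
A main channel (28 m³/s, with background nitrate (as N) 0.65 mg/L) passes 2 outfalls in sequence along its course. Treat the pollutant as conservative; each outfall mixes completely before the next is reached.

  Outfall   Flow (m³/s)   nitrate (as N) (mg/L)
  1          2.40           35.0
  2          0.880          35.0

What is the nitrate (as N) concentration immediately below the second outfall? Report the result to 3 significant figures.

Outfall 1: combined Q = 30.40 m³/s; C = (28.00·0.6500 + 2.400·35.00)/30.40 = 3.362 mg/L.
Outfall 2: combined Q = 31.28 m³/s; C = (30.40·3.362 + 0.8800·35.00)/31.28 = 4.252 mg/L.

4.25 mg/L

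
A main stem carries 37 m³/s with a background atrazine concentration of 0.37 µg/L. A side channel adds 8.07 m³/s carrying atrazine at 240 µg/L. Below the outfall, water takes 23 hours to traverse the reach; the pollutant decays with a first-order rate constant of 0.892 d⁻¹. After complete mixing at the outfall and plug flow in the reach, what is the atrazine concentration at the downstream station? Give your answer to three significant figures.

Mixed concentration C = ΣQC/ΣQ = (37.00·0.3700 + 8.070·240.0) / 45.07 = 1950/45.07 = 43.28 µg/L.
Decay over the reach: 43.28·exp(−kt) = 43.28·0.4254 = 18.41 µg/L.

18.4 µg/L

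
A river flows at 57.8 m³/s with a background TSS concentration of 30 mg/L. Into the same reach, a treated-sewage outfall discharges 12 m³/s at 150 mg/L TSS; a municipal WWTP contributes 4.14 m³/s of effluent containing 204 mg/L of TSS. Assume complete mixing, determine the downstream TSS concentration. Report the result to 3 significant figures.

59.2 mg/L

Flow-weighted average: C = (57.80·30.00 + 12.00·150.0 + 4.140·204.0) / 73.94 = 4379/73.94 = 59.22 mg/L.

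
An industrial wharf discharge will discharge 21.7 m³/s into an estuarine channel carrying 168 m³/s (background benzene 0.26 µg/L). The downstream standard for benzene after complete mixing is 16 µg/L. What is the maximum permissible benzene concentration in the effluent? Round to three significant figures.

At the limit, (Qr·Cr + Qe·Cₑ)/(Qr + Qe) = 16:
Cₑ = (189.7·16 − 168.0·0.2600) / 21.70 = 137.9 µg/L.

138 µg/L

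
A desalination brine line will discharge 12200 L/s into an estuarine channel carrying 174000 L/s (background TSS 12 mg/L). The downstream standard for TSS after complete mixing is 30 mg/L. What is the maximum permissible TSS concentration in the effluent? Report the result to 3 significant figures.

287 mg/L

At the limit, (Qr·Cr + Qe·Cₑ)/(Qr + Qe) = 30:
Cₑ = (186200·30 − 174000·12.00) / 12200 = 286.7 mg/L.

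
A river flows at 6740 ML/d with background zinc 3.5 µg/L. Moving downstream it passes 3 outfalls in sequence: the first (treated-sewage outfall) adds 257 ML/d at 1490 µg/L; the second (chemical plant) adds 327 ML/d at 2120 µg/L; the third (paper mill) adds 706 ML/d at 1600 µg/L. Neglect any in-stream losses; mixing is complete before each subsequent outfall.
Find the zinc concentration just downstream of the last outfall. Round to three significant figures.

After outfall 1: Q = 6740 + 257.0 = 6997 ML/d; C = (6740·3.500 + 257.0·1490)/6997 = 58.10 µg/L.
After outfall 2: Q = 6997 + 327.0 = 7324 ML/d; C = (6997·58.10 + 327.0·2120)/7324 = 150.2 µg/L.
After outfall 3: Q = 7324 + 706.0 = 8030 ML/d; C = (7324·150.2 + 706.0·1600)/8030 = 277.6 µg/L.

278 µg/L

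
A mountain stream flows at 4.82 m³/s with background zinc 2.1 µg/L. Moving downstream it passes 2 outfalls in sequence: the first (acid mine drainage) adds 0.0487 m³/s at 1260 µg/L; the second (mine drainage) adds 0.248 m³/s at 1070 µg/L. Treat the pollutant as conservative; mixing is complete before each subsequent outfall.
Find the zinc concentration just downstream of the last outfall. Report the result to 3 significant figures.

Below outfall 1: Q → 4.869 m³/s, C = (4.820·2.100 + 0.04870·1260)/4.869 = 14.68 µg/L.
Below outfall 2: Q → 5.117 m³/s, C = (4.869·14.68 + 0.2480·1070)/5.117 = 65.83 µg/L.

65.8 µg/L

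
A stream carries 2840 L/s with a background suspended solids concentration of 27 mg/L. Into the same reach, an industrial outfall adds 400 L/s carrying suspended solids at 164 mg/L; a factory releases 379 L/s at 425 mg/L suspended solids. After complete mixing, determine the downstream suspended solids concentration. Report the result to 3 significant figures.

Mass balance: C = (2840·27.00 + 400.0·164.0 + 379.0·425.0) / 3619 = 303400/3619 = 83.82 mg/L.

83.8 mg/L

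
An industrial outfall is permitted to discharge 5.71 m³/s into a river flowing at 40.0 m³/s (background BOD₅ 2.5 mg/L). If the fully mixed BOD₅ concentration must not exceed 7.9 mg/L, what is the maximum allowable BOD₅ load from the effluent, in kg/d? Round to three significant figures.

22600 kg/d

Mass balance at the limit: 40.00·2.500 + 5.710·Cₑ = 45.71·7.9 → Cₑ = 45.73 mg/L.
Load = 5.710 m³/s × 45.73 g/m³ × 86 400 s/d = 22560 kg/d.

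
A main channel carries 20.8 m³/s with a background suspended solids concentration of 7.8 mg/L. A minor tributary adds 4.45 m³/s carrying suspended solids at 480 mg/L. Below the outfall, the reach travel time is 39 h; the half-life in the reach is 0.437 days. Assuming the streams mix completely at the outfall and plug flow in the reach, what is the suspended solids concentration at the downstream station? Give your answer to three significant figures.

6.91 mg/L

After mixing, C = (20.80·7.800 + 4.450·480.0) / 25.25 = 2298/25.25 = 91.02 mg/L.
Half-life 0.437 d → k = ln 2 / 0.437 = 1.586 d⁻¹.
First-order decay: C = 91.02·exp(−k·t) = 91.02·0.07596 = 6.914 mg/L.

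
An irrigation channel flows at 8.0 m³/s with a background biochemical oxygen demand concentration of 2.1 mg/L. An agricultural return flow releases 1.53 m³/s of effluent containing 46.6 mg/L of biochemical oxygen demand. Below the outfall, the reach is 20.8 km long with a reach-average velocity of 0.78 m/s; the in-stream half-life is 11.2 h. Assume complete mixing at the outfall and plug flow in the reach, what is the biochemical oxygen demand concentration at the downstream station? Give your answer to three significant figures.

Mixed concentration C = ΣQC/ΣQ = (8.000·2.100 + 1.530·46.60) / 9.530 = 88.10/9.530 = 9.244 mg/L.
Travel time t = 20.8·1000 / 0.78 = 26670 s = 7.407 h.
Half-life 11.2 h → k = ln 2 / 11.2 = 0.06189 h⁻¹ = 1.485 d⁻¹.
Decay over the reach: 9.244·exp(−kt) = 9.244·0.6323 = 5.845 mg/L.

5.84 mg/L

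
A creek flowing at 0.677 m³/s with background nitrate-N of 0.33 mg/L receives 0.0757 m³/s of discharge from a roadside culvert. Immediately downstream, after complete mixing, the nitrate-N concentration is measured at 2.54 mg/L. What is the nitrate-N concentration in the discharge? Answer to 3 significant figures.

22.3 mg/L

Mass balance: 0.6770·0.3300 + 0.07570·Cₑ = 0.7527·2.540
→ Cₑ = (0.7527·2.540 − 0.6770·0.3300) / 0.07570 = 22.30 mg/L.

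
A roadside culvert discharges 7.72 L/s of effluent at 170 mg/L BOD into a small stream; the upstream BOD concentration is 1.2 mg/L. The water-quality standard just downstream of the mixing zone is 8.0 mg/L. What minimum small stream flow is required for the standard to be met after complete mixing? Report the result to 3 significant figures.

Set C_mix = 8.0: (Q·1.200 + 7.720·170.0) / (Q + 7.720) = 8.0
→ Q = 7.720·(170.0 − 8.0)/(8.0 − 1.200) = 183.9 L/s.

184 L/s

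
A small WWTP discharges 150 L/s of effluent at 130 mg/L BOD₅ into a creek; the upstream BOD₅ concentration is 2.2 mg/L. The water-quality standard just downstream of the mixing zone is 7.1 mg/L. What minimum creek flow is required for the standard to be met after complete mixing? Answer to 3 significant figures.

Set C_mix = 7.1: (Q·2.200 + 150.0·130.0) / (Q + 150.0) = 7.1
→ Q = 150.0·(130.0 − 7.1)/(7.1 − 2.200) = 3762 L/s.

3760 L/s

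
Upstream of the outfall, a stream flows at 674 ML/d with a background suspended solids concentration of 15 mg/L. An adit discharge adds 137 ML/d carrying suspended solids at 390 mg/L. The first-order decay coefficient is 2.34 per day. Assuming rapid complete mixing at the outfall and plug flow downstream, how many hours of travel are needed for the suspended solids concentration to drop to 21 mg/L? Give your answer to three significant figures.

Conservation of mass: C = (674.0·15.00 + 137.0·390.0) / 811.0 = 63540/811.0 = 78.35 mg/L.
78.35·exp(−k·t) = 21 → t = ln(78.35/21)/k = 48610 s = 13.50 h.

13.5 h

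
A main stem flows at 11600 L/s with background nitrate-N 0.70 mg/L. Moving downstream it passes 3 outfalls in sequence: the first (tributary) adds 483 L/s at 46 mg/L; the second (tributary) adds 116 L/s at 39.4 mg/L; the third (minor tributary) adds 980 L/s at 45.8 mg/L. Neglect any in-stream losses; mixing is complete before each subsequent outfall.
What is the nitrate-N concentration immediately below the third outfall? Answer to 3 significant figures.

6.05 mg/L

Below outfall 1: Q → 12080 L/s, C = (11600·0.7000 + 483.0·46.00)/12080 = 2.511 mg/L.
Below outfall 2: Q → 12200 L/s, C = (12080·2.511 + 116.0·39.40)/12200 = 2.862 mg/L.
Below outfall 3: Q → 13180 L/s, C = (12200·2.862 + 980.0·45.80)/13180 = 6.055 mg/L.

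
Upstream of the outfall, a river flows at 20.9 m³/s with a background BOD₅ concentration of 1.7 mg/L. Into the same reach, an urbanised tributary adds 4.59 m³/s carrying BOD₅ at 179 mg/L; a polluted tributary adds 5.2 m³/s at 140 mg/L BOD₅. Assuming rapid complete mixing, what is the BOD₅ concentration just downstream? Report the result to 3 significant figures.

Mass balance: C = (20.90·1.700 + 4.590·179.0 + 5.200·140.0) / 30.69 = 1585/30.69 = 51.65 mg/L.

51.7 mg/L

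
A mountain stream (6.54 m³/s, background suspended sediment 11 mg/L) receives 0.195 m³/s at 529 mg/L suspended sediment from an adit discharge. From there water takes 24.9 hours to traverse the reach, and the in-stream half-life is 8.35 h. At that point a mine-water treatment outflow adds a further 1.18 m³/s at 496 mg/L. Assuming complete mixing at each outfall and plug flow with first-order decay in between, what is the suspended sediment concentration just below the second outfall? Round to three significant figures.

76.7 mg/L

Mixed concentration C = ΣQC/ΣQ = (6.540·11.00 + 0.1950·529.0) / 6.735 = 175.1/6.735 = 26.00 mg/L; combined flow 6.735 m³/s.
Half-life 8.35 h → k = ln 2 / 8.35 = 0.08301 h⁻¹ = 1.992 d⁻¹.
Decay over the reach: 26.00·exp(−kt) = 26.00·0.1266 = 3.290 mg/L.
Second outfall: C = (6.735·3.290 + 1.180·496.0)/7.915 = 76.75 mg/L.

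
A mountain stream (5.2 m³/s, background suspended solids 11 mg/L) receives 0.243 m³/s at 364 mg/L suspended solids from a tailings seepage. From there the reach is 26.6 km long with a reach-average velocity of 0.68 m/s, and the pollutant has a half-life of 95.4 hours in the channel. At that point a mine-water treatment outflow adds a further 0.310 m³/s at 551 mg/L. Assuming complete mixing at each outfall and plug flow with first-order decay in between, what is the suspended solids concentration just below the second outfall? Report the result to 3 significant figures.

After mixing, C = (5.200·11.00 + 0.2430·364.0) / 5.443 = 145.7/5.443 = 26.76 mg/L; combined flow 5.443 m³/s.
Travel time t = 26.6·1000 / 0.68 = 39120 s = 10.87 h.
Half-life 95.4 h → k = ln 2 / 95.4 = 0.007266 h⁻¹ = 0.1744 d⁻¹.
Applying C = C₀e^(−kt): 26.76 × 0.9241 = 24.73 mg/L.
Second outfall: C = (5.443·24.73 + 0.3100·551.0)/5.753 = 53.09 mg/L.

53.1 mg/L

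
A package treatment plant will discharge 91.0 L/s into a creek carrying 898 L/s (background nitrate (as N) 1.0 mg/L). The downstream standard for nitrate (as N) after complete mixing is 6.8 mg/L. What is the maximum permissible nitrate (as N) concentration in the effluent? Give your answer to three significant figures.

64.0 mg/L

At the limit, (Qr·Cr + Qe·Cₑ)/(Qr + Qe) = 6.8:
Cₑ = (989.0·6.8 − 898.0·1.000) / 91.00 = 64.04 mg/L.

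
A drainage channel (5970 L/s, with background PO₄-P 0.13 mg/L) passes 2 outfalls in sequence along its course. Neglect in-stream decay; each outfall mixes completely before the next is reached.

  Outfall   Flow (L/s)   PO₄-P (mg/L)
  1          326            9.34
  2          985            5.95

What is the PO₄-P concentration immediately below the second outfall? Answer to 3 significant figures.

1.33 mg/L

Outfall 1: combined Q = 6296 L/s; C = (5970·0.1300 + 326.0·9.340)/6296 = 0.6069 mg/L.
Outfall 2: combined Q = 7281 L/s; C = (6296·0.6069 + 985.0·5.950)/7281 = 1.330 mg/L.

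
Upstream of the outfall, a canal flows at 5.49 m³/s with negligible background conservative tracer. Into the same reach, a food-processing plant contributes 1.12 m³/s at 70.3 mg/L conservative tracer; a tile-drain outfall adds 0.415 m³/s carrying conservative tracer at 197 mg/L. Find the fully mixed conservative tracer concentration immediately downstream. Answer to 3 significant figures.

Flow-weighted average: C = (5.490·0 + 1.120·70.30 + 0.4150·197.0) / 7.025 = 160.5/7.025 = 22.85 mg/L.

22.8 mg/L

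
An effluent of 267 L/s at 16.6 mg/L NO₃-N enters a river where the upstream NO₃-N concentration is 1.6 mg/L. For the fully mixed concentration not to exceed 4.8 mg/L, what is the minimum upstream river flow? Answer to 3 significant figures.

Set C_mix = 4.8: (Q·1.600 + 267.0·16.60) / (Q + 267.0) = 4.8
→ Q = 267.0·(16.60 − 4.8)/(4.8 − 1.600) = 984.6 L/s.

985 L/s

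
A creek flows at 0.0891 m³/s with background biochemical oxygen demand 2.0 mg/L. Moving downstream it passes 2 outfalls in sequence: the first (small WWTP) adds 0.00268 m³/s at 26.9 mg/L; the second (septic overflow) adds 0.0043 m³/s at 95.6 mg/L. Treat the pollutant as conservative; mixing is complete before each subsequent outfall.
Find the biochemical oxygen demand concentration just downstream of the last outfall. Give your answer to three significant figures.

After outfall 1: Q = 0.08910 + 0.002680 = 0.09178 m³/s; C = (0.08910·2.000 + 0.002680·26.90)/0.09178 = 2.727 mg/L.
After outfall 2: Q = 0.09178 + 0.004300 = 0.09608 m³/s; C = (0.09178·2.727 + 0.004300·95.60)/0.09608 = 6.884 mg/L.

6.88 mg/L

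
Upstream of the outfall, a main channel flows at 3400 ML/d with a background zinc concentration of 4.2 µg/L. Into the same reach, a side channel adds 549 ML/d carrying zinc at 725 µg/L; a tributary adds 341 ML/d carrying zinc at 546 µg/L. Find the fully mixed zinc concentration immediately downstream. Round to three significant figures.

140 µg/L

Conservation of mass: C = (3400·4.200 + 549.0·725.0 + 341.0·546.0) / 4290 = 598500/4290 = 139.5 µg/L.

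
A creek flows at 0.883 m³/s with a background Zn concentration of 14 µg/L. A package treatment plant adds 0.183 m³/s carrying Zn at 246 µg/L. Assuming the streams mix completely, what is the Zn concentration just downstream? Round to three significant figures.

Mixed concentration C = ΣQC/ΣQ = (0.8830·14.00 + 0.1830·246.0) / 1.066 = 57.38/1.066 = 53.83 µg/L.

53.8 µg/L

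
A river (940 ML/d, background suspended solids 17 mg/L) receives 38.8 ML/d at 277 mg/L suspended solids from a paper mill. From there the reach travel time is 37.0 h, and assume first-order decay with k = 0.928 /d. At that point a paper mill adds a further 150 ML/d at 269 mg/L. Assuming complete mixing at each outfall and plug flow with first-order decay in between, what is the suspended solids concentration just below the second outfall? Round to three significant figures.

41.4 mg/L

After mixing, C = (940.0·17.00 + 38.80·277.0) / 978.8 = 26730/978.8 = 27.31 mg/L; combined flow 978.8 ML/d.
Decay over the reach: 27.31·exp(−kt) = 27.31·0.2391 = 6.530 mg/L.
Second outfall: C = (978.8·6.530 + 150.0·269.0)/1129 = 41.41 mg/L.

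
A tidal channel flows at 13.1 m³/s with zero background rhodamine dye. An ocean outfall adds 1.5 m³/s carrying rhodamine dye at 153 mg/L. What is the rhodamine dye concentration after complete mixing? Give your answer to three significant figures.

Mixed concentration C = ΣQC/ΣQ = (13.10·0 + 1.500·153.0) / 14.60 = 229.5/14.60 = 15.72 mg/L.

15.7 mg/L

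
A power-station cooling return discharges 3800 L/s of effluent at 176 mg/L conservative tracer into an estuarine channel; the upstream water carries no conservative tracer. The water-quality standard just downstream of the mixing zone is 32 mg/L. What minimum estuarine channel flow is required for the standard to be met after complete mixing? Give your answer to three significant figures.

17100 L/s

Set C_mix = 32: (Q·0 + 3800·176.0) / (Q + 3800) = 32
→ Q = 3800·(176.0 − 32)/(32 − 0) = 17100 L/s.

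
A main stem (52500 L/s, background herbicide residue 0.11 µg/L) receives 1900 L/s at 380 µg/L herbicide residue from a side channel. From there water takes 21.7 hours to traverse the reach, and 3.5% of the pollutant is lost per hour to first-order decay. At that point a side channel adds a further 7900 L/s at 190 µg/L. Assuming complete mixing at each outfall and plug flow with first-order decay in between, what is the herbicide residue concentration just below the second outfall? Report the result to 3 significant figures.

Conservation of mass: C = (52500·0.1100 + 1900·380.0) / 54400 = 727800/54400 = 13.38 µg/L; combined flow 54400 L/s.
3.5%/h lost → k = −ln(1 − 0.035) = 0.03563 h⁻¹.
Applying C = C₀e^(−kt): 13.38 × 0.4616 = 6.175 µg/L.
Second outfall: C = (54400·6.175 + 7900·190.0)/62300 = 29.49 µg/L.

29.5 µg/L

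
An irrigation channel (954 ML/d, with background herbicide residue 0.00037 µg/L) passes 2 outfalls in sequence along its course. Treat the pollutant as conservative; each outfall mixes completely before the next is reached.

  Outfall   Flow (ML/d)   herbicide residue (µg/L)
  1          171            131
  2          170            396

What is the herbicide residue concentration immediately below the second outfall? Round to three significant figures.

69.3 µg/L

After outfall 1: Q = 954.0 + 171.0 = 1125 ML/d; C = (954.0·0.0003700 + 171.0·131.0)/1125 = 19.91 µg/L.
After outfall 2: Q = 1125 + 170.0 = 1295 ML/d; C = (1125·19.91 + 170.0·396.0)/1295 = 69.28 µg/L.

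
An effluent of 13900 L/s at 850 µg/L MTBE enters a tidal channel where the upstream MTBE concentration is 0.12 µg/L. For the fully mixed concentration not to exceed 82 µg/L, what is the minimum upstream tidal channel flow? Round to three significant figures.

Set C_mix = 82: (Q·0.1200 + 13900·850.0) / (Q + 13900) = 82
→ Q = 13900·(850.0 − 82)/(82 − 0.1200) = 130400 L/s.

130000 L/s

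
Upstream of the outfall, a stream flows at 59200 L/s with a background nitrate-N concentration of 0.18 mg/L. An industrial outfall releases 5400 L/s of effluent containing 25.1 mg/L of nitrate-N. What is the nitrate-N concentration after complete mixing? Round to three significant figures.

2.26 mg/L

Mass balance: C = (59200·0.1800 + 5400·25.10) / 64600 = 146200/64600 = 2.263 mg/L.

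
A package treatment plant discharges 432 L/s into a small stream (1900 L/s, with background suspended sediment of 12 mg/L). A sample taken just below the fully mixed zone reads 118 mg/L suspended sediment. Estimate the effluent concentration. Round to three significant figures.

Mass balance: 1900·12.00 + 432.0·Cₑ = 2332·118.0
→ Cₑ = (2332·118.0 − 1900·12.00) / 432.0 = 584.2 mg/L.

584 mg/L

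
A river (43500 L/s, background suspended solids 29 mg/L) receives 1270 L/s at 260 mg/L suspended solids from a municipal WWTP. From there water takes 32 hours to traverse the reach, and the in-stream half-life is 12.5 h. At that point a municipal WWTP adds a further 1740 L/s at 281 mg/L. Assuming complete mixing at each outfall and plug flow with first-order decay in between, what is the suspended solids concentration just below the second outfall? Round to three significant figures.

Mixed concentration C = ΣQC/ΣQ = (43500·29.00 + 1270·260.0) / 44770 = 1592000/44770 = 35.55 mg/L; combined flow 44770 L/s.
Half-life 12.5 h → k = ln 2 / 12.5 = 0.05545 h⁻¹ = 1.331 d⁻¹.
After decay, C = 35.55 × e^(−kt) = 35.55 × 0.1696 = 6.029 mg/L.
At the second outfall, C = (44770·6.029 + 1740·281.0) / (44770 + 1740) = 16.32 mg/L.

16.3 mg/L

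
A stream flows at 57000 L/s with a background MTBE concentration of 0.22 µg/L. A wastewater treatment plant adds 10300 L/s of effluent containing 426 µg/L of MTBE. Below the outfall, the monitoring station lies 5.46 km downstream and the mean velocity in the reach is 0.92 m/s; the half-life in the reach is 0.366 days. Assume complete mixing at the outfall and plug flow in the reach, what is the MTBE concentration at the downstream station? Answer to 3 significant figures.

57.4 µg/L

Conservation of mass: C = (57000·0.2200 + 10300·426.0) / 67300 = 4400000/67300 = 65.38 µg/L.
Travel time t = 5.46·1000 / 0.92 = 5935 s = 1.649 h.
Half-life 0.366 d → k = ln 2 / 0.366 = 1.894 d⁻¹.
First-order decay: C = 65.38·exp(−k·t) = 65.38·0.8780 = 57.41 µg/L.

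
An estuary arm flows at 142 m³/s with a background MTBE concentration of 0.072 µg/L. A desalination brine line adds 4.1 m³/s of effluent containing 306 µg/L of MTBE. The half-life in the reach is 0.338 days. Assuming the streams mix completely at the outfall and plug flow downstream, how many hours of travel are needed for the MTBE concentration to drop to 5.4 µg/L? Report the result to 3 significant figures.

5.52 h

Conservation of mass: C = (142.0·0.07200 + 4.100·306.0) / 146.1 = 1265/146.1 = 8.657 µg/L.
Half-life 0.338 d → k = ln 2 / 0.338 = 2.051 d⁻¹.
8.657·exp(−k·t) = 5.4 → t = ln(8.657/5.4)/k = 19890 s = 5.524 h.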